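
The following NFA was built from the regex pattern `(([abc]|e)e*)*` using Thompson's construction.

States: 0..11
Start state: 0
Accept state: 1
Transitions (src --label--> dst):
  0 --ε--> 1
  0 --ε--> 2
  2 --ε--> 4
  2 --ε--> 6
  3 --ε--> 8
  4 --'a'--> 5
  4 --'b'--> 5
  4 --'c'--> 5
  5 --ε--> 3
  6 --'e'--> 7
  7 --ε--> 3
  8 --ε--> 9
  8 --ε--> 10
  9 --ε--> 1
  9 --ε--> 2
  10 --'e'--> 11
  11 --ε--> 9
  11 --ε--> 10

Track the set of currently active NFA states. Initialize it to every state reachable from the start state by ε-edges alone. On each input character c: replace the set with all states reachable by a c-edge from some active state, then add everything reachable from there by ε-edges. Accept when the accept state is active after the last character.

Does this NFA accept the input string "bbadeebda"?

start: ε-closure({0}) = {0,1,2,4,6}
'b' @ 1: {1,2,3,4,5,6,8,9,10}  [accepting]
'b' @ 2: {1,2,3,4,5,6,8,9,10}  [accepting]
'a' @ 3: {1,2,3,4,5,6,8,9,10}  [accepting]
'd' @ 4: {}  — dead — no transitions
rest 'eebda' ignored (set empty)
end set {} — state 1 not in

Answer: REJECT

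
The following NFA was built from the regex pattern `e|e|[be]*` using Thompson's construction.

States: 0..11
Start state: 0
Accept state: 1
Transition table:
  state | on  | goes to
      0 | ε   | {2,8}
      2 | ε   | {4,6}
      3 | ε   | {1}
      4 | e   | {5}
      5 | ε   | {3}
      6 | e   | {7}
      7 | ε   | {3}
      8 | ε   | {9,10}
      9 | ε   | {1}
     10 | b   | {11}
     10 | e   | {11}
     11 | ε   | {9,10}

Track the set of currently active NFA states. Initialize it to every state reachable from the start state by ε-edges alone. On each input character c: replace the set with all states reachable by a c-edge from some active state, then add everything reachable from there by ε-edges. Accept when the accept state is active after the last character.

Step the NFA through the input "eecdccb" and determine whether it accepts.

S₀ = ε-closure({0}) = {0,1,2,4,6,8,9,10}
'e' @ 1: {1,3,5,7,9,10,11}  ✓accept
'e' @ 2: {1,9,10,11}  ✓accept
'c' @ 3: {}  — state set empty
rest 'dccb' ignored (set empty)
end set {} — state 1 not in

Answer: REJECT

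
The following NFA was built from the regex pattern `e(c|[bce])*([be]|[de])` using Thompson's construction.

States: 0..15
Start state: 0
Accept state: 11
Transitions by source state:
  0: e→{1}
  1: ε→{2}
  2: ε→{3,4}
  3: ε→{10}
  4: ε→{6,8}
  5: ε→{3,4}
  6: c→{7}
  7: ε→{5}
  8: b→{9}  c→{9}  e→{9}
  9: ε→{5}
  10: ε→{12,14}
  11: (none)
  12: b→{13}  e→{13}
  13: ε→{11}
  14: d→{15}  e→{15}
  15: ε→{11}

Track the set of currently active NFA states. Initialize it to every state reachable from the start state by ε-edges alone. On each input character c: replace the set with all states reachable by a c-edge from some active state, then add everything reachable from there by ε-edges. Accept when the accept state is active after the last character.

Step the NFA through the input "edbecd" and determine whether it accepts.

Answer: REJECT

Steps:
S₀ = ε-closure({0}) = {0}
'e' @ 1: {1,2,3,4,6,8,10,12,14}
'd' @ 2: {11,15}  [accepting]
'b' @ 3: {}  — state set empty
rest 'ecd' ignored (set empty)
end set {} — state 11 not in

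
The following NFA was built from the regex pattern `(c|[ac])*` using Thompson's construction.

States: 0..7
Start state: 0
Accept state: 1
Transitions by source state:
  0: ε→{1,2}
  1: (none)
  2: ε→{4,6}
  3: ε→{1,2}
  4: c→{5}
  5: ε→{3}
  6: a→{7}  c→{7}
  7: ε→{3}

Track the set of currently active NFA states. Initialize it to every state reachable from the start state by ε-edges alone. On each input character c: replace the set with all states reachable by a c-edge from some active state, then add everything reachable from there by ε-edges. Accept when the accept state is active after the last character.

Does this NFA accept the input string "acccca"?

Answer: ACCEPT

Steps:
start: ε-closure({0}) = {0,1,2,4,6}
'a' @ 1: {1,2,3,4,6,7}  (accept∈set)
'c' @ 2: {1,2,3,4,5,6,7}  (accept∈set)
'c' @ 3: {1,2,3,4,5,6,7}  (accept∈set)
'c' @ 4: {1,2,3,4,5,6,7}  (accept∈set)
'c' @ 5: {1,2,3,4,5,6,7}  (accept∈set)
'a' @ 6: {1,2,3,4,6,7}  (accept∈set)
end set {1,2,3,4,6,7} — state 1 in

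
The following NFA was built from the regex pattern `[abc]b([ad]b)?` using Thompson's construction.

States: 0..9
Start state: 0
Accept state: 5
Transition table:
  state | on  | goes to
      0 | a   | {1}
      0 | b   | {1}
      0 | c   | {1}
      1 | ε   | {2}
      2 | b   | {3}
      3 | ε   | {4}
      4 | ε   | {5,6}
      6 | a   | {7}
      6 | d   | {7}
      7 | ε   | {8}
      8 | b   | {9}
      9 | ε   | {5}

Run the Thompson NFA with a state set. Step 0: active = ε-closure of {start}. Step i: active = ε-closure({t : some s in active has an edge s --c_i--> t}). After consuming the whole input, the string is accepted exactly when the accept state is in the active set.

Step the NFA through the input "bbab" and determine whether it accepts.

S₀ = ε-closure({0}) = {0}
'b' @ 1: {1,2}
'b' @ 2: {3,4,5,6}  (accept∈set)
'a' @ 3: {7,8}
'b' @ 4: {5,9}  (accept∈set)
end set {5,9} — state 5 in

Answer: ACCEPT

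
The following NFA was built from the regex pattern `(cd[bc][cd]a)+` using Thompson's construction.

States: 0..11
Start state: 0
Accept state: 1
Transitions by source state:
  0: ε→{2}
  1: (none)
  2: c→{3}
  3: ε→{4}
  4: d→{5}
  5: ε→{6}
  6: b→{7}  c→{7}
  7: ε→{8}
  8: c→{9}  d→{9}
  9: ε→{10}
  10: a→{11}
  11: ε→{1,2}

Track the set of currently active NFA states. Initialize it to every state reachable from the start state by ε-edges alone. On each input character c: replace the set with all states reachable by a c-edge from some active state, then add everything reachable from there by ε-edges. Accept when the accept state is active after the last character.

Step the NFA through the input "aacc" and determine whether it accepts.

initial (ε-close {0}): {0,2}
'a' @ 1: {}  — dead — no transitions
rest 'acc' ignored (set empty)
end set {} — state 1 not in

Answer: REJECT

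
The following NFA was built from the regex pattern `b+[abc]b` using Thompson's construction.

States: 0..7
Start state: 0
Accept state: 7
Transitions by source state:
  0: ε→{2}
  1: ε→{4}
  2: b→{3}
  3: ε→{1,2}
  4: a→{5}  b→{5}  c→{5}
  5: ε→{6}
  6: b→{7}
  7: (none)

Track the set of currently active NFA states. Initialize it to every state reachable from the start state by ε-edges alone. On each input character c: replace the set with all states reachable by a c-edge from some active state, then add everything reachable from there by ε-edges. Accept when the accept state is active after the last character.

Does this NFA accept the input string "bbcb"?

Answer: ACCEPT

Derivation:
S₀ = ε-closure({0}) = {0,2}
'b' @ 1: {1,2,3,4}
'b' @ 2: {1,2,3,4,5,6}
'c' @ 3: {5,6}
'b' @ 4: {7}  ✓accept
end set {7} — state 7 in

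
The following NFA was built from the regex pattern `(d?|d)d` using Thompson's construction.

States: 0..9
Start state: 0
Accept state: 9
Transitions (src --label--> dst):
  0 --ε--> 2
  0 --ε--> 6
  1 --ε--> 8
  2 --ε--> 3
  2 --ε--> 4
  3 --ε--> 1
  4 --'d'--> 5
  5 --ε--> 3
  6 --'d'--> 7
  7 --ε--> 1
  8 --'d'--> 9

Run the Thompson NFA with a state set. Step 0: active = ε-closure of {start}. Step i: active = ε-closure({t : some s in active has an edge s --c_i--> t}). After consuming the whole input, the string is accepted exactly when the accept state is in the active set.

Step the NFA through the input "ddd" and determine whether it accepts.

Answer: REJECT

Derivation:
S₀ = ε-closure({0}) = {0,1,2,3,4,6,8}
'd' @ 1: {1,3,5,7,8,9}  (accept∈set)
'd' @ 2: {9}  (accept∈set)
'd' @ 3: {}  — no active states
after full input: {}  (accept=9 not in)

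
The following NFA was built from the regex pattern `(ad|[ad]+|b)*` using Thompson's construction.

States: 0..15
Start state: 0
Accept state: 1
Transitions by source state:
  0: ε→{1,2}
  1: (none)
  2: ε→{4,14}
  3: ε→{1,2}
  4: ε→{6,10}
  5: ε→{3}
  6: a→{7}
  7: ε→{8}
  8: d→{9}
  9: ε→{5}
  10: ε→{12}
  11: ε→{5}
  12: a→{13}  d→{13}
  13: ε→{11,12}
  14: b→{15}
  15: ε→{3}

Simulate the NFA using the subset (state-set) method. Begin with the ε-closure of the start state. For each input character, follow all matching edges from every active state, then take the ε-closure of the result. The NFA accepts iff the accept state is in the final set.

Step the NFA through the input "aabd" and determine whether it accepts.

S₀ = ε-closure({0}) = {0,1,2,4,6,10,12,14}
'a' @ 1: {1,2,3,4,5,6,7,8,10,11,12,13,14}  ✓accept
'a' @ 2: {1,2,3,4,5,6,7,8,10,11,12,13,14}  ✓accept
'b' @ 3: {1,2,3,4,6,10,12,14,15}  ✓accept
'd' @ 4: {1,2,3,4,5,6,10,11,12,13,14}  ✓accept
final: {1,2,3,4,5,6,10,11,12,13,14}; accept 1 in set

Answer: ACCEPT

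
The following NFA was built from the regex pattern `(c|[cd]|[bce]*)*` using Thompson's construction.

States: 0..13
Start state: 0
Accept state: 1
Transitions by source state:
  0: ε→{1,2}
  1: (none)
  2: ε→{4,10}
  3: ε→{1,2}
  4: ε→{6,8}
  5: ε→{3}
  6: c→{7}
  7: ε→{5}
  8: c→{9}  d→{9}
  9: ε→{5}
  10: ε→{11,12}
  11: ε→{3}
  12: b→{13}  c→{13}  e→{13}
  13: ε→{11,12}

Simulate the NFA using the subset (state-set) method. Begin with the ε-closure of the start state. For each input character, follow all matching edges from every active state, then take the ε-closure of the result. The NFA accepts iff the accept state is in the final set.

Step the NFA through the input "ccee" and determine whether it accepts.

S₀ = ε-closure({0}) = {0,1,2,3,4,6,8,10,11,12}
'c' @ 1: {1,2,3,4,5,6,7,8,9,10,11,12,13}  ✓accept
'c' @ 2: {1,2,3,4,5,6,7,8,9,10,11,12,13}  ✓accept
'e' @ 3: {1,2,3,4,6,8,10,11,12,13}  ✓accept
'e' @ 4: {1,2,3,4,6,8,10,11,12,13}  ✓accept
end set {1,2,3,4,6,8,10,11,12,13} — state 1 in

Answer: ACCEPT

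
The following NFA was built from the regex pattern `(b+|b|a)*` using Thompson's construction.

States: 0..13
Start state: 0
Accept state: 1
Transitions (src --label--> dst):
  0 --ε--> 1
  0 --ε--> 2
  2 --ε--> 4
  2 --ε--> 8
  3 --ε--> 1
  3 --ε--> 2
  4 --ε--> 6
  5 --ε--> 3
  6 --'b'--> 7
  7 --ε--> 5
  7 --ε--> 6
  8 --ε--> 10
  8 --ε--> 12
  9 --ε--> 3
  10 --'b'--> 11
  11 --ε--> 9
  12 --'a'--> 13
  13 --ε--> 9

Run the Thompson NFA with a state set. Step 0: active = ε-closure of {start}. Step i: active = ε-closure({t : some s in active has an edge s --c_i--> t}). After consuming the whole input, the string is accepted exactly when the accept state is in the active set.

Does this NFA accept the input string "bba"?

Answer: ACCEPT

Derivation:
S₀ = ε-closure({0}) = {0,1,2,4,6,8,10,12}
'b' @ 1: {1,2,3,4,5,6,7,8,9,10,11,12}  (accept∈set)
'b' @ 2: {1,2,3,4,5,6,7,8,9,10,11,12}  (accept∈set)
'a' @ 3: {1,2,3,4,6,8,9,10,12,13}  (accept∈set)
final: {1,2,3,4,6,8,9,10,12,13}; accept 1 in set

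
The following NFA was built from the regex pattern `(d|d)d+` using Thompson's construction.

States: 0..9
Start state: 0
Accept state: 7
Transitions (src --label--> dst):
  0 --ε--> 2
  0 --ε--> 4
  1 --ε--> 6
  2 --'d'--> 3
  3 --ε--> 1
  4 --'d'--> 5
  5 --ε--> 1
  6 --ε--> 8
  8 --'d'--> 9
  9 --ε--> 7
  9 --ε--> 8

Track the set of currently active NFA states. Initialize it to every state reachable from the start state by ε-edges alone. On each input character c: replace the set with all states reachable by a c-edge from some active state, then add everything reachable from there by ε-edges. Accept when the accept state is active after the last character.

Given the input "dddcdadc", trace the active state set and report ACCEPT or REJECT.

Answer: REJECT

Trace:
S₀ = ε-closure({0}) = {0,2,4}
'd' @ 1: {1,3,5,6,8}
'd' @ 2: {7,8,9}  ✓accept
'd' @ 3: {7,8,9}  ✓accept
'c' @ 4: {}  — no active states
rest 'dadc' ignored (set empty)
final: {}; accept 7 not in set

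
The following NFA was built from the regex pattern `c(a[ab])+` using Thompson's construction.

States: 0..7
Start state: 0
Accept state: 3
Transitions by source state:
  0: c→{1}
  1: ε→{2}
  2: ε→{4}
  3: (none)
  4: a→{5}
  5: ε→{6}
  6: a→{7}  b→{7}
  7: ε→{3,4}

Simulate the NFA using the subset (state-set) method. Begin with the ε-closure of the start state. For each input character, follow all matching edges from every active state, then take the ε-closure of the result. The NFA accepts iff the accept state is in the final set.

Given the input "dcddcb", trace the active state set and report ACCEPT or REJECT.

Answer: REJECT

Derivation:
start: ε-closure({0}) = {0}
'd' @ 1: {}  — dead — no transitions
rest 'cddcb' ignored (set empty)
final: {}; accept 3 not in set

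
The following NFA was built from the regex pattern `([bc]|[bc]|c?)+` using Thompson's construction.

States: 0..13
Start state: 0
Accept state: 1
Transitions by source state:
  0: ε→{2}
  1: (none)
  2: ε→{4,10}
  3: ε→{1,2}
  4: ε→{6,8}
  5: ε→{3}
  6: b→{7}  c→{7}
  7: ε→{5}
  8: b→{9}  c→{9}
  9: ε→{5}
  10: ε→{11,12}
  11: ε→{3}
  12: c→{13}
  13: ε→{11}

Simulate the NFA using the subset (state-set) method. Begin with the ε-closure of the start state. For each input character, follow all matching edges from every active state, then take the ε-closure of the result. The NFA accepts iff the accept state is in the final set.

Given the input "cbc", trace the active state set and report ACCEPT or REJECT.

S₀ = ε-closure({0}) = {0,1,2,3,4,6,8,10,11,12}
'c' @ 1: {1,2,3,4,5,6,7,8,9,10,11,12,13}  (accept∈set)
'b' @ 2: {1,2,3,4,5,6,7,8,9,10,11,12}  (accept∈set)
'c' @ 3: {1,2,3,4,5,6,7,8,9,10,11,12,13}  (accept∈set)
after full input: {1,2,3,4,5,6,7,8,9,10,11,12,13}  (accept=1 in)

Answer: ACCEPT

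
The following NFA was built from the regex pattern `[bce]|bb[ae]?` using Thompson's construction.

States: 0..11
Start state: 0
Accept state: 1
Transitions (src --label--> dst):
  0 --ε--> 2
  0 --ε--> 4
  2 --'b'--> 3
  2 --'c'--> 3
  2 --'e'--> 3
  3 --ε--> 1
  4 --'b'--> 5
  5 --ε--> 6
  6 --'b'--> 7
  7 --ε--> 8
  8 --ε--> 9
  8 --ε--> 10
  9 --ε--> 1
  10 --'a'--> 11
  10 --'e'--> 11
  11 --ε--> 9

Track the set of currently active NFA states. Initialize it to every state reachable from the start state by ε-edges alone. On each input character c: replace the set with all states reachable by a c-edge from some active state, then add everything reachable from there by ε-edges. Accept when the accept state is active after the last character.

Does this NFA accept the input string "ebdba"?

Answer: REJECT

Trace:
start: ε-closure({0}) = {0,2,4}
'e' @ 1: {1,3}  ✓accept
'b' @ 2: {}  — no active states
rest 'dba' ignored (set empty)
end set {} — state 1 not in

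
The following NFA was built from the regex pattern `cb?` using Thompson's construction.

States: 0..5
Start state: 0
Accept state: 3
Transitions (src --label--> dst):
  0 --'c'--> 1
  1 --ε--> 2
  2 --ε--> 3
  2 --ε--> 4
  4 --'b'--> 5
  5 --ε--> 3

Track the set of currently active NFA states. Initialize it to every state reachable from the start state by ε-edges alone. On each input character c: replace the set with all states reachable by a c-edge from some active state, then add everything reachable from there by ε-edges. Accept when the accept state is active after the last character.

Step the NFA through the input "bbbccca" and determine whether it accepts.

initial (ε-close {0}): {0}
'b' @ 1: {}  — dead — no transitions
rest 'bbccca' ignored (set empty)
final: {}; accept 3 not in set

Answer: REJECT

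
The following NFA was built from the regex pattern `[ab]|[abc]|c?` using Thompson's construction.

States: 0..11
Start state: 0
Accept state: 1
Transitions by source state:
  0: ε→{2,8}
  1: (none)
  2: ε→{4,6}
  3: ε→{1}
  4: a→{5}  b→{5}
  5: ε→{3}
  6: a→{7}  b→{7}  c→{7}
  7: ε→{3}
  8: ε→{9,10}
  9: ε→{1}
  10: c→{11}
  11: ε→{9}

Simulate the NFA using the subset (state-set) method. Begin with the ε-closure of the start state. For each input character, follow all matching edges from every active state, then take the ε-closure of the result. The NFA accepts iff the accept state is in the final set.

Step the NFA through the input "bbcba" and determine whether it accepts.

Answer: REJECT

Steps:
start: ε-closure({0}) = {0,1,2,4,6,8,9,10}
'b' @ 1: {1,3,5,7}  (accept∈set)
'b' @ 2: {}  — state set empty
rest 'cba' ignored (set empty)
after full input: {}  (accept=1 not in)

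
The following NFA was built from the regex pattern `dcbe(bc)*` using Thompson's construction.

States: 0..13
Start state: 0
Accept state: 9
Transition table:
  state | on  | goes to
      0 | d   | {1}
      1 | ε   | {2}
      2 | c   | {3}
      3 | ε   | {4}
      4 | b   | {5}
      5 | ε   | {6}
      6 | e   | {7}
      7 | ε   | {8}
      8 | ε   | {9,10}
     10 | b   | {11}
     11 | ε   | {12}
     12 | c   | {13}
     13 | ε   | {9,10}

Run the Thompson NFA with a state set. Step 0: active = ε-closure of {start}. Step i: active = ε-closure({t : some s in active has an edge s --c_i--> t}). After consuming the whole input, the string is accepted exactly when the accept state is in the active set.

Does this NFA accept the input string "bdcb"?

Answer: REJECT

Trace:
initial (ε-close {0}): {0}
'b' @ 1: {}  — no active states
rest 'dcb' ignored (set empty)
end set {} — state 9 not in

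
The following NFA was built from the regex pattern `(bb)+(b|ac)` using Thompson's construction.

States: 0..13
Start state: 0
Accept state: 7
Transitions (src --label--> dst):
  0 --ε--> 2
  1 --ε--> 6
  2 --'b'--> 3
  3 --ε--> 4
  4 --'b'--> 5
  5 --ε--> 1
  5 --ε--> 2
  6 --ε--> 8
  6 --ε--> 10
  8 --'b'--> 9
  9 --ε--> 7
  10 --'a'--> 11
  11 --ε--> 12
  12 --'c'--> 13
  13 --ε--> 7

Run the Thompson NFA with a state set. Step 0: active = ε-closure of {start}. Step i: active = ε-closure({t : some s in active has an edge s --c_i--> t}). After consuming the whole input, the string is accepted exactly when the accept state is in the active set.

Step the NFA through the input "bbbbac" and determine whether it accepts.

Answer: ACCEPT

Steps:
initial (ε-close {0}): {0,2}
'b' @ 1: {3,4}
'b' @ 2: {1,2,5,6,8,10}
'b' @ 3: {3,4,7,9}  ✓accept
'b' @ 4: {1,2,5,6,8,10}
'a' @ 5: {11,12}
'c' @ 6: {7,13}  ✓accept
after full input: {7,13}  (accept=7 in)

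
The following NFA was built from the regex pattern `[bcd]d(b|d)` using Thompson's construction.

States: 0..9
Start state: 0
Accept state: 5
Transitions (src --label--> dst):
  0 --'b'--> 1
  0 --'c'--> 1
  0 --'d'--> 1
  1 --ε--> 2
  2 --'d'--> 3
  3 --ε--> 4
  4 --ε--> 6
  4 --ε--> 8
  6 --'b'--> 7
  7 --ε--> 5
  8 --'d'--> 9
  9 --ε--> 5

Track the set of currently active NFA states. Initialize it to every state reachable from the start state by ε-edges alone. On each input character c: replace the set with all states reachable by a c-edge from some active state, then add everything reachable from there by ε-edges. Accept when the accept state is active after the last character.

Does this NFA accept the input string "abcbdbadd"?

initial (ε-close {0}): {0}
'a' @ 1: {}  — no active states
rest 'bcbdbadd' ignored (set empty)
after full input: {}  (accept=5 not in)

Answer: REJECT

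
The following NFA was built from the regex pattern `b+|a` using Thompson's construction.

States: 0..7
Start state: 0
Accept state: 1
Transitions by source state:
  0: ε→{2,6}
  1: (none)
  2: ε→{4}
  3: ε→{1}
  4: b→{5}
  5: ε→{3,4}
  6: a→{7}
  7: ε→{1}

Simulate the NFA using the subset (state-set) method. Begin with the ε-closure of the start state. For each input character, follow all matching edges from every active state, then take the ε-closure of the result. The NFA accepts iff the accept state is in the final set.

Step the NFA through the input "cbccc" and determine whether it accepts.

Answer: REJECT

Trace:
initial (ε-close {0}): {0,2,4,6}
'c' @ 1: {}  — state set empty
rest 'bccc' ignored (set empty)
after full input: {}  (accept=1 not in)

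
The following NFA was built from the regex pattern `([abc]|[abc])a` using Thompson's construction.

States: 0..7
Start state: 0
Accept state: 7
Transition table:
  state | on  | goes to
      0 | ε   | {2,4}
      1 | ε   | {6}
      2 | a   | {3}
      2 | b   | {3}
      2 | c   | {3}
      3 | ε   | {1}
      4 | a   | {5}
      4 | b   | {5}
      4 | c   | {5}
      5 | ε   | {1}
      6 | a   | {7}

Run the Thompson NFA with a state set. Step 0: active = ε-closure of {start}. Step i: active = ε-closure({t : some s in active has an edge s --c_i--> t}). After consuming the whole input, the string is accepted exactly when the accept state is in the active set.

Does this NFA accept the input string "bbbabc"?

initial (ε-close {0}): {0,2,4}
'b' @ 1: {1,3,5,6}
'b' @ 2: {}  — dead — no transitions
rest 'babc' ignored (set empty)
final: {}; accept 7 not in set

Answer: REJECT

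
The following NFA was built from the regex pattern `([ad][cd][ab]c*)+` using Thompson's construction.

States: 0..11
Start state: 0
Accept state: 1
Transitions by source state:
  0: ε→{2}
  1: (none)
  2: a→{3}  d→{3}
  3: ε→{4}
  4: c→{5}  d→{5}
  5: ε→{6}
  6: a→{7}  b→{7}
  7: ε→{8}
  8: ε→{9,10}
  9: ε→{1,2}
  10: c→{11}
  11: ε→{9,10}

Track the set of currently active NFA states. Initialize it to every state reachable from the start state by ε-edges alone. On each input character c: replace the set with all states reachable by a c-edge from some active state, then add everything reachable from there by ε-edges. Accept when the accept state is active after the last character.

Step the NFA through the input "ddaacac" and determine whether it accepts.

Answer: ACCEPT

Steps:
start: ε-closure({0}) = {0,2}
'd' @ 1: {3,4}
'd' @ 2: {5,6}
'a' @ 3: {1,2,7,8,9,10}  ✓accept
'a' @ 4: {3,4}
'c' @ 5: {5,6}
'a' @ 6: {1,2,7,8,9,10}  ✓accept
'c' @ 7: {1,2,9,10,11}  ✓accept
after full input: {1,2,9,10,11}  (accept=1 in)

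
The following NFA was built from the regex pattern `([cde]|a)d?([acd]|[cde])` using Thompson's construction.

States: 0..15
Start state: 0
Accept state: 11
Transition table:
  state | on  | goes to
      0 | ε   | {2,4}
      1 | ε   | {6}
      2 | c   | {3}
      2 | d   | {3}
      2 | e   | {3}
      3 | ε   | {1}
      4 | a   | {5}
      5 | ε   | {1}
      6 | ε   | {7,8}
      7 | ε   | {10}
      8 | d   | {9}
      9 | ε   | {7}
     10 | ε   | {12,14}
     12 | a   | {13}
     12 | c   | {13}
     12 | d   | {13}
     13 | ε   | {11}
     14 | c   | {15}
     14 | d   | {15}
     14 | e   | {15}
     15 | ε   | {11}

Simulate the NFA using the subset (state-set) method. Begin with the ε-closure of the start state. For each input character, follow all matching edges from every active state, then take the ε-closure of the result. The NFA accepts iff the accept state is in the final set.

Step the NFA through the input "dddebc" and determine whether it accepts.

Answer: REJECT

Trace:
initial (ε-close {0}): {0,2,4}
'd' @ 1: {1,3,6,7,8,10,12,14}
'd' @ 2: {7,9,10,11,12,13,14,15}  (accept∈set)
'd' @ 3: {11,13,15}  (accept∈set)
'e' @ 4: {}  — no active states
rest 'bc' ignored (set empty)
after full input: {}  (accept=11 not in)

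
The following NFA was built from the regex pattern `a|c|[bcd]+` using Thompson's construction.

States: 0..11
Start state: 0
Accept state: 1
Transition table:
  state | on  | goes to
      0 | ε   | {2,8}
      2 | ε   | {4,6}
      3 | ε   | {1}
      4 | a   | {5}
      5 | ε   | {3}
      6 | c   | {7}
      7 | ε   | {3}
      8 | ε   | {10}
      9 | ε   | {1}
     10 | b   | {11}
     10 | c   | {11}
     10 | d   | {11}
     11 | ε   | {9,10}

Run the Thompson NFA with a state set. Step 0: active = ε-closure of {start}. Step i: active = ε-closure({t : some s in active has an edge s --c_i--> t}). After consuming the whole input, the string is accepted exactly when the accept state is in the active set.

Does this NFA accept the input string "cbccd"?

initial (ε-close {0}): {0,2,4,6,8,10}
'c' @ 1: {1,3,7,9,10,11}  [accepting]
'b' @ 2: {1,9,10,11}  [accepting]
'c' @ 3: {1,9,10,11}  [accepting]
'c' @ 4: {1,9,10,11}  [accepting]
'd' @ 5: {1,9,10,11}  [accepting]
final: {1,9,10,11}; accept 1 in set

Answer: ACCEPT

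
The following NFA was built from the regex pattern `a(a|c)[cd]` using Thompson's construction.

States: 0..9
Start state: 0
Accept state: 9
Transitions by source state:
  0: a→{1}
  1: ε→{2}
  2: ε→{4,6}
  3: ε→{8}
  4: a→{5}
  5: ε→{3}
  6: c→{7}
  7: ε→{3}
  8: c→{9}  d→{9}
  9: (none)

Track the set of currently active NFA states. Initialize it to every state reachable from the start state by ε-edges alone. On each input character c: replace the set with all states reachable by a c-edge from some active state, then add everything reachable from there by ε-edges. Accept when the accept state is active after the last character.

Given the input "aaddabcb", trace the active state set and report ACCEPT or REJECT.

Answer: REJECT

Derivation:
start: ε-closure({0}) = {0}
'a' @ 1: {1,2,4,6}
'a' @ 2: {3,5,8}
'd' @ 3: {9}  (accept∈set)
'd' @ 4: {}  — dead — no transitions
rest 'abcb' ignored (set empty)
final: {}; accept 9 not in set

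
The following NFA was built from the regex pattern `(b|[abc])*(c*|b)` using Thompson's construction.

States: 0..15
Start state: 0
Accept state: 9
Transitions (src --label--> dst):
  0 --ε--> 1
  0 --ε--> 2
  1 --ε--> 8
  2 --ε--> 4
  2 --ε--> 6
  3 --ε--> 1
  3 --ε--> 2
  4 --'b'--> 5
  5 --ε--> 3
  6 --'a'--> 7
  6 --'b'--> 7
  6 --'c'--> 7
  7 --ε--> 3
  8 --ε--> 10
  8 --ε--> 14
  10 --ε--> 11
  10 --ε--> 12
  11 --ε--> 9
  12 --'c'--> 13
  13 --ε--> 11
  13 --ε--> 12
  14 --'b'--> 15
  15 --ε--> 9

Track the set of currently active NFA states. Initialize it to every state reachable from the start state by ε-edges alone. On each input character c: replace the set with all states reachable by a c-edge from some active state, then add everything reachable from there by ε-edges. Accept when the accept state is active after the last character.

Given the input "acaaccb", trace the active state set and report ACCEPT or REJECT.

initial (ε-close {0}): {0,1,2,4,6,8,9,10,11,12,14}
'a' @ 1: {1,2,3,4,6,7,8,9,10,11,12,14}  (accept∈set)
'c' @ 2: {1,2,3,4,6,7,8,9,10,11,12,13,14}  (accept∈set)
'a' @ 3: {1,2,3,4,6,7,8,9,10,11,12,14}  (accept∈set)
'a' @ 4: {1,2,3,4,6,7,8,9,10,11,12,14}  (accept∈set)
'c' @ 5: {1,2,3,4,6,7,8,9,10,11,12,13,14}  (accept∈set)
'c' @ 6: {1,2,3,4,6,7,8,9,10,11,12,13,14}  (accept∈set)
'b' @ 7: {1,2,3,4,5,6,7,8,9,10,11,12,14,15}  (accept∈set)
final: {1,2,3,4,5,6,7,8,9,10,11,12,14,15}; accept 9 in set

Answer: ACCEPT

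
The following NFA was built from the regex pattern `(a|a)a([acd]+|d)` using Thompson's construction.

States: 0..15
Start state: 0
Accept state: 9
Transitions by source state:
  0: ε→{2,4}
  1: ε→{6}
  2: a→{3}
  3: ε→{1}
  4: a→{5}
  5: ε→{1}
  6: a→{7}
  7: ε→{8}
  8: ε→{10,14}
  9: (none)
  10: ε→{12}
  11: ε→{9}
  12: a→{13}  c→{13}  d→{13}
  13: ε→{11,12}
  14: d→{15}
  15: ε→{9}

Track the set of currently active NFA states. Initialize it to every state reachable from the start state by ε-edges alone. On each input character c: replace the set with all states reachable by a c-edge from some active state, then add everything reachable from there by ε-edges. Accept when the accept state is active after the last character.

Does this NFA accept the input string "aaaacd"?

start: ε-closure({0}) = {0,2,4}
'a' @ 1: {1,3,5,6}
'a' @ 2: {7,8,10,12,14}
'a' @ 3: {9,11,12,13}  [accepting]
'a' @ 4: {9,11,12,13}  [accepting]
'c' @ 5: {9,11,12,13}  [accepting]
'd' @ 6: {9,11,12,13}  [accepting]
after full input: {9,11,12,13}  (accept=9 in)

Answer: ACCEPT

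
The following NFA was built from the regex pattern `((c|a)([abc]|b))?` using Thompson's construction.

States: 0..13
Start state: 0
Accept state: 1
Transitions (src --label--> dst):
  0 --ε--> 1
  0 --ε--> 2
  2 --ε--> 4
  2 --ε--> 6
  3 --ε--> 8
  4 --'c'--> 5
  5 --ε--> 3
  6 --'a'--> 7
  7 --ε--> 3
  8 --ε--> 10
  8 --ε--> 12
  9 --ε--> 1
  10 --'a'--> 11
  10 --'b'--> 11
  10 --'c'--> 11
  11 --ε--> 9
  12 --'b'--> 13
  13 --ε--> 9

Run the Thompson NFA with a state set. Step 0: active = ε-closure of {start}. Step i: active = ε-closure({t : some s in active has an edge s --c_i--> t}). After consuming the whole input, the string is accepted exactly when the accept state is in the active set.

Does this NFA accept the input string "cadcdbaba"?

Answer: REJECT

Steps:
S₀ = ε-closure({0}) = {0,1,2,4,6}
'c' @ 1: {3,5,8,10,12}
'a' @ 2: {1,9,11}  (accept∈set)
'd' @ 3: {}  — no active states
rest 'cdbaba' ignored (set empty)
final: {}; accept 1 not in set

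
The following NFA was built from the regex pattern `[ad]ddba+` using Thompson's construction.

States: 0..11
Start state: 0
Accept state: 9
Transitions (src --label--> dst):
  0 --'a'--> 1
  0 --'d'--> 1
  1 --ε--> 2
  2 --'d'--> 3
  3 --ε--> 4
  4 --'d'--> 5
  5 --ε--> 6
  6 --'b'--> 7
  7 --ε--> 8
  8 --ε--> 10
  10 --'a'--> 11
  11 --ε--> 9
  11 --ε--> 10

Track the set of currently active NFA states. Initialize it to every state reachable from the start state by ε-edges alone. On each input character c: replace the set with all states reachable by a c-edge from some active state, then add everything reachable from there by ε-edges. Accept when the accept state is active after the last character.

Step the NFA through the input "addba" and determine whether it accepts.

start: ε-closure({0}) = {0}
'a' @ 1: {1,2}
'd' @ 2: {3,4}
'd' @ 3: {5,6}
'b' @ 4: {7,8,10}
'a' @ 5: {9,10,11}  ✓accept
end set {9,10,11} — state 9 in

Answer: ACCEPT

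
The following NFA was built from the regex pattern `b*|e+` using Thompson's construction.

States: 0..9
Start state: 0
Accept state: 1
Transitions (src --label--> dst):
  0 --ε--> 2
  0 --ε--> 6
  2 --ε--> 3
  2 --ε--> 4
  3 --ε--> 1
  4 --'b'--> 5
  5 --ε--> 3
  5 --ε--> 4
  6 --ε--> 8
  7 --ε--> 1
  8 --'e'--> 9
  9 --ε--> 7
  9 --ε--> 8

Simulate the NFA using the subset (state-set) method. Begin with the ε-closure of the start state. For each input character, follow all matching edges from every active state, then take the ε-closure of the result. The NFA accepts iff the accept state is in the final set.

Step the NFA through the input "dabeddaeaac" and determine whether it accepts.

start: ε-closure({0}) = {0,1,2,3,4,6,8}
'd' @ 1: {}  — state set empty
rest 'abeddaeaac' ignored (set empty)
end set {} — state 1 not in

Answer: REJECT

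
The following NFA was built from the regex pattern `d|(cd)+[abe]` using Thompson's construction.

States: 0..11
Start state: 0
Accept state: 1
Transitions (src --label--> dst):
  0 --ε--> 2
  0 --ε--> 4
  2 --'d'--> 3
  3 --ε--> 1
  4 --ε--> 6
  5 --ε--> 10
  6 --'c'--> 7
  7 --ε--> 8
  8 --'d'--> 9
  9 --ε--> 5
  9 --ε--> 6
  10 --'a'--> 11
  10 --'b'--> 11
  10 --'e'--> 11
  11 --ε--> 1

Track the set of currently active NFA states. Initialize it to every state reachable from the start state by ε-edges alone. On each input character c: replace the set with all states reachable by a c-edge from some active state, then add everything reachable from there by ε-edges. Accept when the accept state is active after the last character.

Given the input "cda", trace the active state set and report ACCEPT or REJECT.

S₀ = ε-closure({0}) = {0,2,4,6}
'c' @ 1: {7,8}
'd' @ 2: {5,6,9,10}
'a' @ 3: {1,11}  (accept∈set)
final: {1,11}; accept 1 in set

Answer: ACCEPT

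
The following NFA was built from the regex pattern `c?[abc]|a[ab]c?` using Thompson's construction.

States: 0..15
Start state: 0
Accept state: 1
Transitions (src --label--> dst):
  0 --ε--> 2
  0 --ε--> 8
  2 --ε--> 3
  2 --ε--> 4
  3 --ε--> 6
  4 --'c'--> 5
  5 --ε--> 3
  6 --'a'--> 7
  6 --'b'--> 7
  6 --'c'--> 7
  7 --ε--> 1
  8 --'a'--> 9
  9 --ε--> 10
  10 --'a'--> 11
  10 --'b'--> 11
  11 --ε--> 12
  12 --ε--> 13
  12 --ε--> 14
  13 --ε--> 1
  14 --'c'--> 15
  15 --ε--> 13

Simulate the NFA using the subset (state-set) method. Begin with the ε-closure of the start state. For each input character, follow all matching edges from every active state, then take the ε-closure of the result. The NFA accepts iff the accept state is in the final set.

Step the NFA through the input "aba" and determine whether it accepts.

Answer: REJECT

Derivation:
start: ε-closure({0}) = {0,2,3,4,6,8}
'a' @ 1: {1,7,9,10}  [accepting]
'b' @ 2: {1,11,12,13,14}  [accepting]
'a' @ 3: {}  — dead — no transitions
after full input: {}  (accept=1 not in)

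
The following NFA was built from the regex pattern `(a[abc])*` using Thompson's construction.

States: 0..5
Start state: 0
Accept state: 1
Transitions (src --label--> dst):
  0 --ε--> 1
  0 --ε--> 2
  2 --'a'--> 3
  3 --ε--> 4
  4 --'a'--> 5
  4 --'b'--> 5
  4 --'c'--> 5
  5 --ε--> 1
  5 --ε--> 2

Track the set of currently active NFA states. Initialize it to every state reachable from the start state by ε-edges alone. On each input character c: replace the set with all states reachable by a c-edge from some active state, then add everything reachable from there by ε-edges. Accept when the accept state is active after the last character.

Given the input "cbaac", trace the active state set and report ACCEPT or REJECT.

Answer: REJECT

Derivation:
start: ε-closure({0}) = {0,1,2}
'c' @ 1: {}  — state set empty
rest 'baac' ignored (set empty)
after full input: {}  (accept=1 not in)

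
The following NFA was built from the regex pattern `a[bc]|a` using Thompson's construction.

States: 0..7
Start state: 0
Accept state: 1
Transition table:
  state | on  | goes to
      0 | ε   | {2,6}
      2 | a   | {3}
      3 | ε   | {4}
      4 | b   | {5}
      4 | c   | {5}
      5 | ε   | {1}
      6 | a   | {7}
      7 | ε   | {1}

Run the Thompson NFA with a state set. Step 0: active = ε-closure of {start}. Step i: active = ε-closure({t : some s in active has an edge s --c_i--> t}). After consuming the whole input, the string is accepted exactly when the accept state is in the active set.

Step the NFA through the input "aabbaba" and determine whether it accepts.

Answer: REJECT

Derivation:
S₀ = ε-closure({0}) = {0,2,6}
'a' @ 1: {1,3,4,7}  ✓accept
'a' @ 2: {}  — state set empty
rest 'bbaba' ignored (set empty)
end set {} — state 1 not in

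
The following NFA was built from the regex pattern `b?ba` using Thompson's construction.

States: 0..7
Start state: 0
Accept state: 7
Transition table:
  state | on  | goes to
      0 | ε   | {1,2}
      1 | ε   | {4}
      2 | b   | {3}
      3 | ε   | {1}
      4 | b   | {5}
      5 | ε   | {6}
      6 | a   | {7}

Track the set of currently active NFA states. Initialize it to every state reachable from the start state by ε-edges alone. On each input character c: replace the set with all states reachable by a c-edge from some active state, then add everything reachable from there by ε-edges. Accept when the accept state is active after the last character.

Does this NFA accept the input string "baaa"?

initial (ε-close {0}): {0,1,2,4}
'b' @ 1: {1,3,4,5,6}
'a' @ 2: {7}  (accept∈set)
'a' @ 3: {}  — state set empty
rest 'a' ignored (set empty)
final: {}; accept 7 not in set

Answer: REJECT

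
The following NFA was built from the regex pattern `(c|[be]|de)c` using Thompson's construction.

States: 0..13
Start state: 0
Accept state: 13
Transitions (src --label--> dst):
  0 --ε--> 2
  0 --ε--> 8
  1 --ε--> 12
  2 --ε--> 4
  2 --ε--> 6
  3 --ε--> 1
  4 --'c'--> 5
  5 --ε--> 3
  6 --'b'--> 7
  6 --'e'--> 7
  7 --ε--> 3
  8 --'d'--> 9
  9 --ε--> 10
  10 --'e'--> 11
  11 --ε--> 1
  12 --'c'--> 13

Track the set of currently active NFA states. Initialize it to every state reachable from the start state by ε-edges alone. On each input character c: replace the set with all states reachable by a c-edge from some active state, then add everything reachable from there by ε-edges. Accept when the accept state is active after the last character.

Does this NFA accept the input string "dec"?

Answer: ACCEPT

Derivation:
start: ε-closure({0}) = {0,2,4,6,8}
'd' @ 1: {9,10}
'e' @ 2: {1,11,12}
'c' @ 3: {13}  [accepting]
after full input: {13}  (accept=13 in)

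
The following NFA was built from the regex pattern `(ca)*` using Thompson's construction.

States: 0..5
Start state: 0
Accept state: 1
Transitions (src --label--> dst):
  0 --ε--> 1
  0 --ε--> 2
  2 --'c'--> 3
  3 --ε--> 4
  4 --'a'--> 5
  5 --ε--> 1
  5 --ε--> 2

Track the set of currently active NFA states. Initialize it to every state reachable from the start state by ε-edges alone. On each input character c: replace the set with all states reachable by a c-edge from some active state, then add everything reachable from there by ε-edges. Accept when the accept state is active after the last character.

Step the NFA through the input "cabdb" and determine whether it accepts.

Answer: REJECT

Steps:
initial (ε-close {0}): {0,1,2}
'c' @ 1: {3,4}
'a' @ 2: {1,2,5}  [accepting]
'b' @ 3: {}  — dead — no transitions
rest 'db' ignored (set empty)
after full input: {}  (accept=1 not in)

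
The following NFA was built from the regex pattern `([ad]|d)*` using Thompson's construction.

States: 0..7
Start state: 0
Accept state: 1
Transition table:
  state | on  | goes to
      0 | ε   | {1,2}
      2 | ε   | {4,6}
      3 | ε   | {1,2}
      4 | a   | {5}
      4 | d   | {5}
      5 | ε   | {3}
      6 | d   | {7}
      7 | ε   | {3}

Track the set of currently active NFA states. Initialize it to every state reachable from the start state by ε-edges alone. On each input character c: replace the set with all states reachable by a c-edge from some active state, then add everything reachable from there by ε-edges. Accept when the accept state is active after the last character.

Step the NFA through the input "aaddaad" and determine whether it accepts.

Answer: ACCEPT

Trace:
S₀ = ε-closure({0}) = {0,1,2,4,6}
'a' @ 1: {1,2,3,4,5,6}  [accepting]
'a' @ 2: {1,2,3,4,5,6}  [accepting]
'd' @ 3: {1,2,3,4,5,6,7}  [accepting]
'd' @ 4: {1,2,3,4,5,6,7}  [accepting]
'a' @ 5: {1,2,3,4,5,6}  [accepting]
'a' @ 6: {1,2,3,4,5,6}  [accepting]
'd' @ 7: {1,2,3,4,5,6,7}  [accepting]
end set {1,2,3,4,5,6,7} — state 1 in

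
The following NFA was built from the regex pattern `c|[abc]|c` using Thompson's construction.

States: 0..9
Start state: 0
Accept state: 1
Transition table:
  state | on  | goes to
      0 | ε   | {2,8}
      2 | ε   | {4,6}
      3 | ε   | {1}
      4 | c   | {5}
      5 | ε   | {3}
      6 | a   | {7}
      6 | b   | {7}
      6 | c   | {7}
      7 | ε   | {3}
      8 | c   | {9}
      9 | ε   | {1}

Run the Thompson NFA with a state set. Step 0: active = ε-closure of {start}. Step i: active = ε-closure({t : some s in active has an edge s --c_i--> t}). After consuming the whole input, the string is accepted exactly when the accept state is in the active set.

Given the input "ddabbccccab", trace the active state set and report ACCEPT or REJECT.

start: ε-closure({0}) = {0,2,4,6,8}
'd' @ 1: {}  — state set empty
rest 'dabbccccab' ignored (set empty)
end set {} — state 1 not in

Answer: REJECT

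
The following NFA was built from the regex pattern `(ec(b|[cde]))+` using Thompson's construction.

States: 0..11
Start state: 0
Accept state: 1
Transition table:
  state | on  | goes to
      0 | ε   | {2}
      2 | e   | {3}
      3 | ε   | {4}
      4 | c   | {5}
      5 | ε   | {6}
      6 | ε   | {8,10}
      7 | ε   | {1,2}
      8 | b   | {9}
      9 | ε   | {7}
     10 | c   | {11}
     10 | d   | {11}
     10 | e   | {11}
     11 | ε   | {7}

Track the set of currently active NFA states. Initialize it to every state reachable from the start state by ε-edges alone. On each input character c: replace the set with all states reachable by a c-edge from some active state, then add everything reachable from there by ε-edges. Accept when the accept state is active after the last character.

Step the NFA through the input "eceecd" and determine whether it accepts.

start: ε-closure({0}) = {0,2}
'e' @ 1: {3,4}
'c' @ 2: {5,6,8,10}
'e' @ 3: {1,2,7,11}  [accepting]
'e' @ 4: {3,4}
'c' @ 5: {5,6,8,10}
'd' @ 6: {1,2,7,11}  [accepting]
final: {1,2,7,11}; accept 1 in set

Answer: ACCEPT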